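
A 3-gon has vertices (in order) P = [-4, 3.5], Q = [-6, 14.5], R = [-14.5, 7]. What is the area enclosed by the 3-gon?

Σ = (-37) + (168.25) + (-22.75) = 108.5
Area = |Σ|/2 = 54.25.

54.25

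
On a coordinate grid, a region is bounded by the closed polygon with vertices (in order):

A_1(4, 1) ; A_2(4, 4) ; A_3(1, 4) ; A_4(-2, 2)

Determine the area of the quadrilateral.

Cross-terms: 12, 12, 10, -10  ⇒  Σ = 24
Area = |Σ|/2 = 12.

12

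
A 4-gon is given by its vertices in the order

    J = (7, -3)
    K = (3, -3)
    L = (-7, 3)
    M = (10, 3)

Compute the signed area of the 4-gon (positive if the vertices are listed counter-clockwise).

Apply the shoelace (surveyor's) formula: 2A = Σ (x_i·y_{i+1} − x_{i+1}·y_i), indices taken mod 4.
Cross-terms: -12, -12, -51, -51  ⇒  Σ = -126
Signed area = Σ/2 = -63 (negative ⇒ clockwise traversal).

-63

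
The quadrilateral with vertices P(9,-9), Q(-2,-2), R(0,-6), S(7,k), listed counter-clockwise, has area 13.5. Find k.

-8

The doubled signed area Σ (x_i y_{i+1} − x_{i+1} y_i) is linear in k.
With k=0 it equals -45; the coefficient of k is -9 (from the two edges through S).
So -9·k + -45 = 2·13.5 = 27 ⇒ k = -8.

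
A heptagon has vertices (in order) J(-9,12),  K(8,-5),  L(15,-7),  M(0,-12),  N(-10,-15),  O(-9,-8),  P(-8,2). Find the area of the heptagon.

Apply the shoelace (surveyor's) formula: 2A = Σ (x_i·y_{i+1} − x_{i+1}·y_i), indices taken mod 7.
Σ = (-51) + (19) + (-180) + (-120) + (-55) + (-82) + (-78) = -547
Area = |Σ|/2 = 273.5.

273.5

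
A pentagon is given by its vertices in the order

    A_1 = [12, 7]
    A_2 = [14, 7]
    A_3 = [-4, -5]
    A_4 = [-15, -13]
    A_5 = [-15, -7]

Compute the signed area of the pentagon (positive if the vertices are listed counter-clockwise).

Apply the shoelace (surveyor's) formula: 2A = Σ (x_i·y_{i+1} − x_{i+1}·y_i), indices taken mod 5.
Σ = (-14) + (-42) + (-23) + (-90) + (-21) = -190
Signed area = Σ/2 = -95 (negative ⇒ clockwise traversal).

-95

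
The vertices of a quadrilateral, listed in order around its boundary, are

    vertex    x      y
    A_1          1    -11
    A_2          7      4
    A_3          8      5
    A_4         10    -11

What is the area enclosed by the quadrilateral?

76.5

Apply the shoelace formula: 2A = Σ (x_i·y_{i+1} − x_{i+1}·y_i), indices taken mod 4.
Σ = (81) + (3) + (-138) + (-99) = -153
Area = |Σ|/2 = 76.5.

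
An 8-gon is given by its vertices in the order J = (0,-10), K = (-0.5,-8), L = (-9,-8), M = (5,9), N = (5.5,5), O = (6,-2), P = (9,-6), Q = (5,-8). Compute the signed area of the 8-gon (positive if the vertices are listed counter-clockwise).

Apply the shoelace (surveyor's) formula: 2A = Σ (x_i·y_{i+1} − x_{i+1}·y_i), indices taken mod 8.
Σ = (-5) + (-68) + (-41) + (-24.5) + (-41) + (-18) + (-42) + (-50) = -289.5
Signed area = Σ/2 = -144.75 (negative ⇒ clockwise traversal).

-144.75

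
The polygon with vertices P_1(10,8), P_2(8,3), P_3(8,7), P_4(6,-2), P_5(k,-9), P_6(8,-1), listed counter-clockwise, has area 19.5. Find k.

7

Write out the shoelace sum; only the two edges meeting at P_5 involve k:
2·Area = [(6·(-9) − k·(-2)) + (k·(-1) − 8·(-9))] + 14
       = 1·k + 32 = 39
⇒ k = 7.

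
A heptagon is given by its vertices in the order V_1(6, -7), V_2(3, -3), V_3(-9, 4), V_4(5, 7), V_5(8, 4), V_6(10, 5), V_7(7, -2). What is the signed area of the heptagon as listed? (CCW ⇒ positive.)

-111.5

Apply the surveyor's formula: 2A = Σ (x_i·y_{i+1} − x_{i+1}·y_i), indices taken mod 7.
V_1→V_2: (6)(-3) − (3)(-7) = 3
V_2→V_3: (3)(4) − (-9)(-3) = -15
V_3→V_4: (-9)(7) − (5)(4) = -83
V_4→V_5: (5)(4) − (8)(7) = -36
V_5→V_6: (8)(5) − (10)(4) = 0
V_6→V_7: (10)(-2) − (7)(5) = -55
V_7→V_1: (7)(-7) − (6)(-2) = -37
Σ = -223
Signed area = Σ/2 = -111.5 (negative ⇒ clockwise traversal).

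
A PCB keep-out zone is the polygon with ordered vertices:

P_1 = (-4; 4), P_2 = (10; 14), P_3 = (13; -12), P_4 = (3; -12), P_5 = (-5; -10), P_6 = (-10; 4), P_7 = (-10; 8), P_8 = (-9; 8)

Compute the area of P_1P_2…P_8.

Apply the surveyor's formula: 2A = Σ (x_i·y_{i+1} − x_{i+1}·y_i), indices taken mod 8.
Σ = (-96) + (-302) + (-120) + (-90) + (-120) + (-40) + (-8) + (-4) = -780
Area = |Σ|/2 = 390.

390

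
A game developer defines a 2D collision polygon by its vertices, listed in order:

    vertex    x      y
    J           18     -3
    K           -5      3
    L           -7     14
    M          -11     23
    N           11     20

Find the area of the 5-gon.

441.5

Apply Gauss's area formula: 2A = Σ (x_i·y_{i+1} − x_{i+1}·y_i), indices taken mod 5.
Σ = (39) + (-49) + (-7) + (-473) + (-393) = -883
Area = |Σ|/2 = 441.5.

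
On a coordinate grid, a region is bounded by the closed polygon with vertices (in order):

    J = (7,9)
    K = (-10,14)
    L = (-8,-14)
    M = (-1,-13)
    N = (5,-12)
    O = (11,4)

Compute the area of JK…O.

Σ = (188) + (252) + (90) + (77) + (152) + (71) = 830
Area = |Σ|/2 = 415.

415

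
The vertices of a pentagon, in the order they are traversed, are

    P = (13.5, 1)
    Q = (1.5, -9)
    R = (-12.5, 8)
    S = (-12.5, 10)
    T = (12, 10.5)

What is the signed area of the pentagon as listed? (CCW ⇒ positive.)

Apply the shoelace (surveyor's) formula: 2A = Σ (x_i·y_{i+1} − x_{i+1}·y_i), indices taken mod 5.
Σ = (-123) + (-100.5) + (-25) + (-251.25) + (-129.75) = -629.5
Signed area = Σ/2 = -314.75 (negative ⇒ clockwise traversal).

-314.75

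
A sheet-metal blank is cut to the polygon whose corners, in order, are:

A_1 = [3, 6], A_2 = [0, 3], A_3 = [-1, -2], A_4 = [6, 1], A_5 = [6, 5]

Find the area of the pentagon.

Apply Gauss's area formula: 2A = Σ (x_i·y_{i+1} − x_{i+1}·y_i), indices taken mod 5.
Σ = (9) + (3) + (11) + (24) + (21) = 68
Area = |Σ|/2 = 34.

34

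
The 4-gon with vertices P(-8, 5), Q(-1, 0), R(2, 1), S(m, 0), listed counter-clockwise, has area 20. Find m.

9

Write out the shoelace sum; only the two edges meeting at S involve m:
2·Area = [(2·0 − m·1) + (m·5 − (-8)·0)] + 4
       = 4·m + 4 = 40
⇒ m = 9.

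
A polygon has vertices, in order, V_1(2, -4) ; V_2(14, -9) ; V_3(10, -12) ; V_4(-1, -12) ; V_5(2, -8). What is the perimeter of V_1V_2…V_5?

|V_1V_2| = √((12)² + (-5)²) = √169 = 13
|V_2V_3| = √((-4)² + (-3)²) = √25 = 5
|V_3V_4| = √((-11)² + (0)²) = √121 = 11
|V_4V_5| = √((3)² + (4)²) = √25 = 5
|V_5V_1| = √((0)² + (4)²) = √16 = 4
Perimeter = 13 + 5 + 11 + 5 + 4 = 38.

38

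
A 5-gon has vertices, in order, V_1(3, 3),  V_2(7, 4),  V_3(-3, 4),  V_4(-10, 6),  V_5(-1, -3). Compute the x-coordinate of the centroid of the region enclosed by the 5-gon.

Apply the shoelace (surveyor's) formula. First the cross-terms c_i = x_i·y_{i+1} − x_{i+1}·y_i:
  -9, 40, 22, 36, 6  ⇒  2A = 95, A = 47.5.
Then Σ (x_i + x_{i+1})·c_i = -600, so x̄ = -600 / (6·47.5) = -40/19.

-40/19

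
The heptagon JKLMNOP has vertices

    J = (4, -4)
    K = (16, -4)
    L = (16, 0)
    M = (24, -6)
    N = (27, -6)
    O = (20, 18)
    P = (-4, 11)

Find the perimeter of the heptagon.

96

|JK| = √((12)² + (0)²) = √144 = 12
|KL| = √((0)² + (4)²) = √16 = 4
|LM| = √((8)² + (-6)²) = √100 = 10
|MN| = √((3)² + (0)²) = √9 = 3
|NO| = √((-7)² + (24)²) = √625 = 25
|OP| = √((-24)² + (-7)²) = √625 = 25
|PJ| = √((8)² + (-15)²) = √289 = 17
Perimeter = 12 + 4 + 10 + 3 + 25 + 25 + 17 = 96.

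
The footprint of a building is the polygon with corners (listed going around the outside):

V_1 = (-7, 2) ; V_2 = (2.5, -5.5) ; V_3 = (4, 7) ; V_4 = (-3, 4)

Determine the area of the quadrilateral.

66

Cross-terms: 33.5, 39.5, 37, 22  ⇒  Σ = 132
Area = |Σ|/2 = 66.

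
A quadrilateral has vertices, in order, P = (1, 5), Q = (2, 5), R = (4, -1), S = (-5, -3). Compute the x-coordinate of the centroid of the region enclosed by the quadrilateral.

7/33

Apply the surveyor's formula. First the cross-terms c_i = x_i·y_{i+1} − x_{i+1}·y_i:
  -5, -22, -17, -22  ⇒  2A = -66, A = -33.
Then Σ (x_i + x_{i+1})·c_i = -42, so x̄ = -42 / (6·(-33)) = 7/33.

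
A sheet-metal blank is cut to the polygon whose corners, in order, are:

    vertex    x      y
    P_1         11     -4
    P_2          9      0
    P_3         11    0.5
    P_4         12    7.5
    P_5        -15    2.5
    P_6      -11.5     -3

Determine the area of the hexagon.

Σ = (36) + (4.5) + (76.5) + (142.5) + (73.75) + (79) = 412.25
Area = |Σ|/2 = 206.125.

206.125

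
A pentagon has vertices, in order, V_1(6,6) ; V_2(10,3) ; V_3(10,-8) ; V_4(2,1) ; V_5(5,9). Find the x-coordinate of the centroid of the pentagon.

911/137

Apply the shoelace formula. First the cross-terms c_i = x_i·y_{i+1} − x_{i+1}·y_i:
  -42, -110, 26, 13, -24  ⇒  2A = -137, A = -68.5.
Then Σ (x_i + x_{i+1})·c_i = -2733, so x̄ = -2733 / (6·(-68.5)) = 911/137.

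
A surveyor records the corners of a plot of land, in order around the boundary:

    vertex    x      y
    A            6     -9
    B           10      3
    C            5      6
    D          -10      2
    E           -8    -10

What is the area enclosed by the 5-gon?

235.5

Σ = (108) + (45) + (70) + (116) + (132) = 471
Area = |Σ|/2 = 235.5.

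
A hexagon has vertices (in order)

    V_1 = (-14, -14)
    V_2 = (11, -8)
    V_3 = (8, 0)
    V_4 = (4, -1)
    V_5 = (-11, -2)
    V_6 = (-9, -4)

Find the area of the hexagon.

Apply the surveyor's formula: 2A = Σ (x_i·y_{i+1} − x_{i+1}·y_i), indices taken mod 6.
Cross-terms: 266, 64, -8, -19, 26, 70  ⇒  Σ = 399
Area = |Σ|/2 = 199.5.

199.5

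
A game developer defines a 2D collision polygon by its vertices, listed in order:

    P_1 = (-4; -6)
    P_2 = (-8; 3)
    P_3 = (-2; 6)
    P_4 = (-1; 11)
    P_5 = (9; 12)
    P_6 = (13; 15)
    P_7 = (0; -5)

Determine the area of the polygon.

167.5

Cross-terms: -60, -42, -16, -111, -21, -65, -20  ⇒  Σ = -335
Area = |Σ|/2 = 167.5.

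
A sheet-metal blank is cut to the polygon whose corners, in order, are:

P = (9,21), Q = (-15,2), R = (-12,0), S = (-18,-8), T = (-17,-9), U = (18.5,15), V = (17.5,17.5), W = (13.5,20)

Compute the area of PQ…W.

334.5

Apply Gauss's area formula: 2A = Σ (x_i·y_{i+1} − x_{i+1}·y_i), indices taken mod 8.
Σ = (333) + (24) + (96) + (26) + (-88.5) + (61.25) + (113.75) + (103.5) = 669
Area = |Σ|/2 = 334.5.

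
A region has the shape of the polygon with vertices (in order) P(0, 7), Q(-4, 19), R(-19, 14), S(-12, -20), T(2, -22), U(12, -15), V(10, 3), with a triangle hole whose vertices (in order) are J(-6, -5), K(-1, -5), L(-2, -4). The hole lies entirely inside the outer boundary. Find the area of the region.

Outer boundary:
Σ = (28) + (305) + (548) + (304) + (234) + (186) + (70) = 1675
Area = |Σ|/2 = 837.5.
Hole:
Apply Gauss's area formula: 2A = Σ (x_i·y_{i+1} − x_{i+1}·y_i), indices taken mod 3.
Σ = (25) + (-6) + (-14) = 5
Area = |Σ|/2 = 2.5.
Net area = 837.5 − 2.5 = 835.

835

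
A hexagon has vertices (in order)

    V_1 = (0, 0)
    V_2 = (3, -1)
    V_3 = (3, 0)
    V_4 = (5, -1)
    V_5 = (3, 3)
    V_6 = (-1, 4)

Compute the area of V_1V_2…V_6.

Σ = (0) + (3) + (-3) + (18) + (15) + (0) = 33
Area = |Σ|/2 = 16.5.

16.5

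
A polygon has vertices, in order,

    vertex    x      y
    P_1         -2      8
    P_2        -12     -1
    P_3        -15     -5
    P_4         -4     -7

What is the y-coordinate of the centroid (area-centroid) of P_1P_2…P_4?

Apply the shoelace formula. First the cross-terms c_i = x_i·y_{i+1} − x_{i+1}·y_i:
  98, 45, 85, -46  ⇒  2A = 182, A = 91.
Then Σ (y_i + y_{i+1})·c_i = -650, so ȳ = -650 / (6·91) = -25/21.

-25/21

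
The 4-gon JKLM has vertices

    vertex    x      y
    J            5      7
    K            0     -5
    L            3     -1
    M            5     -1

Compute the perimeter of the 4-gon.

|JK| = √((-5)² + (-12)²) = √169 = 13
|KL| = √((3)² + (4)²) = √25 = 5
|LM| = √((2)² + (0)²) = √4 = 2
|MJ| = √((0)² + (8)²) = √64 = 8
Perimeter = 13 + 5 + 2 + 8 = 28.

28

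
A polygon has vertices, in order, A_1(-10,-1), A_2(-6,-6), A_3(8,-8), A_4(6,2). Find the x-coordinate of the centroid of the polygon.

14/57

Apply the shoelace (surveyor's) formula. First the cross-terms c_i = x_i·y_{i+1} − x_{i+1}·y_i:
  54, 96, 64, 14  ⇒  2A = 228, A = 114.
Then Σ (x_i + x_{i+1})·c_i = 168, so x̄ = 168 / (6·114) = 14/57.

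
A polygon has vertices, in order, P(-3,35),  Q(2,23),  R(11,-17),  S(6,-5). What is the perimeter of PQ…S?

108

|PQ| = √((5)² + (-12)²) = √169 = 13
|QR| = √((9)² + (-40)²) = √1681 = 41
|RS| = √((-5)² + (12)²) = √169 = 13
|SP| = √((-9)² + (40)²) = √1681 = 41
Perimeter = 13 + 41 + 13 + 41 = 108.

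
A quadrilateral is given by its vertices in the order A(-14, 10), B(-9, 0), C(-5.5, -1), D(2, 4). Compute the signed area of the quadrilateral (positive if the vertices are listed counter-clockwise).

Σ = (90) + (9) + (-20) + (76) = 155
Signed area = Σ/2 = 77.5 (positive ⇒ counter-clockwise traversal).

77.5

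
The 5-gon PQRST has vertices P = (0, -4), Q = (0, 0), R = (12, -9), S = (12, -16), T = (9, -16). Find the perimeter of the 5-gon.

44

|PQ| = √((0)² + (4)²) = √16 = 4
|QR| = √((12)² + (-9)²) = √225 = 15
|RS| = √((0)² + (-7)²) = √49 = 7
|ST| = √((-3)² + (0)²) = √9 = 3
|TP| = √((-9)² + (12)²) = √225 = 15
Perimeter = 4 + 15 + 7 + 3 + 15 = 44.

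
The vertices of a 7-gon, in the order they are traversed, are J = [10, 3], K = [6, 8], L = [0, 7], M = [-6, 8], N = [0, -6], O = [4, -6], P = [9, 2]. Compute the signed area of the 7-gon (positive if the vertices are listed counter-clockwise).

J→K: (10)(8) − (6)(3) = 62
K→L: (6)(7) − (0)(8) = 42
L→M: (0)(8) − (-6)(7) = 42
M→N: (-6)(-6) − (0)(8) = 36
N→O: (0)(-6) − (4)(-6) = 24
O→P: (4)(2) − (9)(-6) = 62
P→J: (9)(3) − (10)(2) = 7
Σ = 275
Signed area = Σ/2 = 137.5 (positive ⇒ counter-clockwise traversal).

137.5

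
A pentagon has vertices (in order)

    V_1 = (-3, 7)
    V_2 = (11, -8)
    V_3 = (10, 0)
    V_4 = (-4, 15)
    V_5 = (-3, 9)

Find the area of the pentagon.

96

Cross-terms: -53, 80, 150, 9, 6  ⇒  Σ = 192
Area = |Σ|/2 = 96.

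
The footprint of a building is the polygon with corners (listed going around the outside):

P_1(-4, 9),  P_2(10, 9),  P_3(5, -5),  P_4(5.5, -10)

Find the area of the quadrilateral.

P_1→P_2: (-4)(9) − (10)(9) = -126
P_2→P_3: (10)(-5) − (5)(9) = -95
P_3→P_4: (5)(-10) − (5.5)(-5) = -22.5
P_4→P_1: (5.5)(9) − (-4)(-10) = 9.5
Σ = -234
Area = |Σ|/2 = 117.

117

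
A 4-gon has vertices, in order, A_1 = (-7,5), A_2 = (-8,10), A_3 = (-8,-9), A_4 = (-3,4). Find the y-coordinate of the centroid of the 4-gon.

Apply the surveyor's formula. First the cross-terms c_i = x_i·y_{i+1} − x_{i+1}·y_i:
  -30, 152, -59, 13  ⇒  2A = 76, A = 38.
Then Σ (y_i + y_{i+1})·c_i = 114, so ȳ = 114 / (6·38) = 0.5.

0.5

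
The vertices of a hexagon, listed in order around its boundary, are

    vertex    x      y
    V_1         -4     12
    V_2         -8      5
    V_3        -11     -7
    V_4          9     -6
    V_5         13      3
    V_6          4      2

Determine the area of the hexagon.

Apply the surveyor's formula: 2A = Σ (x_i·y_{i+1} − x_{i+1}·y_i), indices taken mod 6.
V_1→V_2: (-4)(5) − (-8)(12) = 76
V_2→V_3: (-8)(-7) − (-11)(5) = 111
V_3→V_4: (-11)(-6) − (9)(-7) = 129
V_4→V_5: (9)(3) − (13)(-6) = 105
V_5→V_6: (13)(2) − (4)(3) = 14
V_6→V_1: (4)(12) − (-4)(2) = 56
Σ = 491
Area = |Σ|/2 = 245.5.

245.5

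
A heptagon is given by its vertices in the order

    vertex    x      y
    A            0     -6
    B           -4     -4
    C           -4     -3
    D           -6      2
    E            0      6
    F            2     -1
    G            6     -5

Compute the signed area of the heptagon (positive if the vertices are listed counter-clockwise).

Apply Gauss's area formula: 2A = Σ (x_i·y_{i+1} − x_{i+1}·y_i), indices taken mod 7.
A→B: (0)(-4) − (-4)(-6) = -24
B→C: (-4)(-3) − (-4)(-4) = -4
C→D: (-4)(2) − (-6)(-3) = -26
D→E: (-6)(6) − (0)(2) = -36
E→F: (0)(-1) − (2)(6) = -12
F→G: (2)(-5) − (6)(-1) = -4
G→A: (6)(-6) − (0)(-5) = -36
Σ = -142
Signed area = Σ/2 = -71 (negative ⇒ clockwise traversal).

-71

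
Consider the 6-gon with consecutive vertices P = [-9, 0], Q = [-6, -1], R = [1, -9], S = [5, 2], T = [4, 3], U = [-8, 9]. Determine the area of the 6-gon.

129.5

P→Q: (-9)(-1) − (-6)(0) = 9
Q→R: (-6)(-9) − (1)(-1) = 55
R→S: (1)(2) − (5)(-9) = 47
S→T: (5)(3) − (4)(2) = 7
T→U: (4)(9) − (-8)(3) = 60
U→P: (-8)(0) − (-9)(9) = 81
Σ = 259
Area = |Σ|/2 = 129.5.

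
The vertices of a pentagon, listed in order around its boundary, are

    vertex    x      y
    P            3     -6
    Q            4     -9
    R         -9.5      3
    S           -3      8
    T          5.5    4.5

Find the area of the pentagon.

Apply Gauss's area formula: 2A = Σ (x_i·y_{i+1} − x_{i+1}·y_i), indices taken mod 5.
Σ = (-3) + (-73.5) + (-67) + (-57.5) + (-46.5) = -247.5
Area = |Σ|/2 = 123.75.

123.75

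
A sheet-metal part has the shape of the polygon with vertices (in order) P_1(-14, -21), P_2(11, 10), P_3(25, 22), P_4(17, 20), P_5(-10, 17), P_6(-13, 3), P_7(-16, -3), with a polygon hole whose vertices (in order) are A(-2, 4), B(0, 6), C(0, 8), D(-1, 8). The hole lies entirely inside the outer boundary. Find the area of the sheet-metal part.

Outer boundary:
Apply the shoelace formula: 2A = Σ (x_i·y_{i+1} − x_{i+1}·y_i), indices taken mod 7.
Cross-terms: 91, -8, 126, 489, 191, 87, 294  ⇒  Σ = 1270
Area = |Σ|/2 = 635.
Hole:
A→B: (-2)(6) − (0)(4) = -12
B→C: (0)(8) − (0)(6) = 0
C→D: (0)(8) − (-1)(8) = 8
D→A: (-1)(4) − (-2)(8) = 12
Σ = 8
Area = |Σ|/2 = 4.
Net area = 635 − 4 = 631.

631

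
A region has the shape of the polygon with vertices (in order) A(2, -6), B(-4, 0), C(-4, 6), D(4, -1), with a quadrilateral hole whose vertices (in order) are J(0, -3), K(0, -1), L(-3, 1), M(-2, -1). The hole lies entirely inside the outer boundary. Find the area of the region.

Outer boundary:
Σ = (-24) + (-24) + (-20) + (-22) = -90
Area = |Σ|/2 = 45.
Hole:
Apply the shoelace formula: 2A = Σ (x_i·y_{i+1} − x_{i+1}·y_i), indices taken mod 4.
Σ = (0) + (-3) + (5) + (6) = 8
Area = |Σ|/2 = 4.
Net area = 45 − 4 = 41.

41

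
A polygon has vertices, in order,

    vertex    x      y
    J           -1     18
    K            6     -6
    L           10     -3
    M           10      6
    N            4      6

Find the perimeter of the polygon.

|JK| = √((7)² + (-24)²) = √625 = 25
|KL| = √((4)² + (3)²) = √25 = 5
|LM| = √((0)² + (9)²) = √81 = 9
|MN| = √((-6)² + (0)²) = √36 = 6
|NJ| = √((-5)² + (12)²) = √169 = 13
Perimeter = 25 + 5 + 9 + 6 + 13 = 58.

58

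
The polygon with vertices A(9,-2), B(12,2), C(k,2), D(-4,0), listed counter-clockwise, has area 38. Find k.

The doubled signed area Σ (x_i y_{i+1} − x_{i+1} y_i) is linear in k.
With k=0 it equals 82; the coefficient of k is -2 (from the two edges through C).
So -2·k + 82 = 2·38 = 76 ⇒ k = 3.

3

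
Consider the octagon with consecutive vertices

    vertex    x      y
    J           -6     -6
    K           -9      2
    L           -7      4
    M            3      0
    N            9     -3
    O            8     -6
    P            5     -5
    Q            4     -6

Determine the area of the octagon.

109.5

Apply Gauss's area formula: 2A = Σ (x_i·y_{i+1} − x_{i+1}·y_i), indices taken mod 8.
J→K: (-6)(2) − (-9)(-6) = -66
K→L: (-9)(4) − (-7)(2) = -22
L→M: (-7)(0) − (3)(4) = -12
M→N: (3)(-3) − (9)(0) = -9
N→O: (9)(-6) − (8)(-3) = -30
O→P: (8)(-5) − (5)(-6) = -10
P→Q: (5)(-6) − (4)(-5) = -10
Q→J: (4)(-6) − (-6)(-6) = -60
Σ = -219
Area = |Σ|/2 = 109.5.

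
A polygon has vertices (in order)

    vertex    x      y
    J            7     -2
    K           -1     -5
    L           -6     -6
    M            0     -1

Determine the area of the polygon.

Apply Gauss's area formula: 2A = Σ (x_i·y_{i+1} − x_{i+1}·y_i), indices taken mod 4.
Cross-terms: -37, -24, 6, 7  ⇒  Σ = -48
Area = |Σ|/2 = 24.

24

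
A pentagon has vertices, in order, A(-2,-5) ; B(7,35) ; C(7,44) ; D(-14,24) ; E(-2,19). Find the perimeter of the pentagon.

116

|AB| = √((9)² + (40)²) = √1681 = 41
|BC| = √((0)² + (9)²) = √81 = 9
|CD| = √((-21)² + (-20)²) = √841 = 29
|DE| = √((12)² + (-5)²) = √169 = 13
|EA| = √((0)² + (-24)²) = √576 = 24
Perimeter = 41 + 9 + 29 + 13 + 24 = 116.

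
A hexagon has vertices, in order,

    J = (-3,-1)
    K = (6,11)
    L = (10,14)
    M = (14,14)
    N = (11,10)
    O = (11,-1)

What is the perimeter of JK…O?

54

|JK| = √((9)² + (12)²) = √225 = 15
|KL| = √((4)² + (3)²) = √25 = 5
|LM| = √((4)² + (0)²) = √16 = 4
|MN| = √((-3)² + (-4)²) = √25 = 5
|NO| = √((0)² + (-11)²) = √121 = 11
|OJ| = √((-14)² + (0)²) = √196 = 14
Perimeter = 15 + 5 + 4 + 5 + 11 + 14 = 54.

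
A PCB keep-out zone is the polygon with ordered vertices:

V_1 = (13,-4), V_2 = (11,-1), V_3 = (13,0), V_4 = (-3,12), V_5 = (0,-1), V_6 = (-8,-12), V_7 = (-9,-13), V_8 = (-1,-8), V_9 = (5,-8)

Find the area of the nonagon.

191

V_1→V_2: (13)(-1) − (11)(-4) = 31
V_2→V_3: (11)(0) − (13)(-1) = 13
V_3→V_4: (13)(12) − (-3)(0) = 156
V_4→V_5: (-3)(-1) − (0)(12) = 3
V_5→V_6: (0)(-12) − (-8)(-1) = -8
V_6→V_7: (-8)(-13) − (-9)(-12) = -4
V_7→V_8: (-9)(-8) − (-1)(-13) = 59
V_8→V_9: (-1)(-8) − (5)(-8) = 48
V_9→V_1: (5)(-4) − (13)(-8) = 84
Σ = 382
Area = |Σ|/2 = 191.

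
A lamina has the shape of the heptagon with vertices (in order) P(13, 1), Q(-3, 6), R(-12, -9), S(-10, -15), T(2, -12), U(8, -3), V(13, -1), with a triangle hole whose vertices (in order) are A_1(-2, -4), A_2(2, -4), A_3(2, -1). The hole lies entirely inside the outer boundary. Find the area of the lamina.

Outer boundary:
P→Q: (13)(6) − (-3)(1) = 81
Q→R: (-3)(-9) − (-12)(6) = 99
R→S: (-12)(-15) − (-10)(-9) = 90
S→T: (-10)(-12) − (2)(-15) = 150
T→U: (2)(-3) − (8)(-12) = 90
U→V: (8)(-1) − (13)(-3) = 31
V→P: (13)(1) − (13)(-1) = 26
Σ = 567
Area = |Σ|/2 = 283.5.
Hole:
Σ = (16) + (6) + (-10) = 12
Area = |Σ|/2 = 6.
Net area = 283.5 − 6 = 277.5.

277.5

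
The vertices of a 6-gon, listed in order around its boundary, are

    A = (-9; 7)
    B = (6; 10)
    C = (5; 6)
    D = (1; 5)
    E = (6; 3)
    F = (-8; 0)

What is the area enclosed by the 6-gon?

93

Apply the surveyor's formula: 2A = Σ (x_i·y_{i+1} − x_{i+1}·y_i), indices taken mod 6.
A→B: (-9)(10) − (6)(7) = -132
B→C: (6)(6) − (5)(10) = -14
C→D: (5)(5) − (1)(6) = 19
D→E: (1)(3) − (6)(5) = -27
E→F: (6)(0) − (-8)(3) = 24
F→A: (-8)(7) − (-9)(0) = -56
Σ = -186
Area = |Σ|/2 = 93.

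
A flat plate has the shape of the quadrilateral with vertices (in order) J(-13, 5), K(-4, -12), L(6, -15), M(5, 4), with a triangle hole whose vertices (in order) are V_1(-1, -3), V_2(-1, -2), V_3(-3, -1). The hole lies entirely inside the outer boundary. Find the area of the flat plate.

Outer boundary:
Σ = (176) + (132) + (99) + (77) = 484
Area = |Σ|/2 = 242.
Hole:
V_1→V_2: (-1)(-2) − (-1)(-3) = -1
V_2→V_3: (-1)(-1) − (-3)(-2) = -5
V_3→V_1: (-3)(-3) − (-1)(-1) = 8
Σ = 2
Area = |Σ|/2 = 1.
Net area = 242 − 1 = 241.

241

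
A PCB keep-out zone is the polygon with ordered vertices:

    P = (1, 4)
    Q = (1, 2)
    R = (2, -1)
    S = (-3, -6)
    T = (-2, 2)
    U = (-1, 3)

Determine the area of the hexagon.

25.5

Σ = (-2) + (-5) + (-15) + (-18) + (-4) + (-7) = -51
Area = |Σ|/2 = 25.5.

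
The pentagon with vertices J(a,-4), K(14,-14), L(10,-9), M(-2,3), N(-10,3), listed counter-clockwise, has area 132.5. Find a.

The doubled signed area Σ (x_i y_{i+1} − x_{i+1} y_i) is linear in a.
With a=0 it equals 146; the coefficient of a is -17 (from the two edges through J).
So -17·a + 146 = 2·132.5 = 265 ⇒ a = -7.

-7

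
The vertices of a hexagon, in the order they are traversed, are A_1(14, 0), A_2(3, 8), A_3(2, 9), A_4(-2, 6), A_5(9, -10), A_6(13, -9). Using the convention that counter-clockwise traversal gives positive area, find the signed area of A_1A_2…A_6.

Apply the surveyor's formula: 2A = Σ (x_i·y_{i+1} − x_{i+1}·y_i), indices taken mod 6.
Σ = (112) + (11) + (30) + (-34) + (49) + (126) = 294
Signed area = Σ/2 = 147 (positive ⇒ counter-clockwise traversal).

147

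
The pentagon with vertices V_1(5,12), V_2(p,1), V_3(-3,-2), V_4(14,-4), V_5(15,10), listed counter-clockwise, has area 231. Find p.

-6

The doubled signed area Σ (x_i y_{i+1} − x_{i+1} y_i) is linear in p.
With p=0 it equals 378; the coefficient of p is -14 (from the two edges through V_2).
So -14·p + 378 = 2·231 = 462 ⇒ p = -6.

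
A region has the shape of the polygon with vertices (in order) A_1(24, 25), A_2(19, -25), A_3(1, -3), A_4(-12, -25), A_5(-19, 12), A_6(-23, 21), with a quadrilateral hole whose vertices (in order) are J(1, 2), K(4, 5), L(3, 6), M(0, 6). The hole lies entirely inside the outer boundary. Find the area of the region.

1485.5

Outer boundary:
Apply the surveyor's formula: 2A = Σ (x_i·y_{i+1} − x_{i+1}·y_i), indices taken mod 6.
Cross-terms: -1075, -32, -61, -619, -123, -1079  ⇒  Σ = -2989
Area = |Σ|/2 = 1494.5.
Hole:
Apply the surveyor's formula: 2A = Σ (x_i·y_{i+1} − x_{i+1}·y_i), indices taken mod 4.
J→K: (1)(5) − (4)(2) = -3
K→L: (4)(6) − (3)(5) = 9
L→M: (3)(6) − (0)(6) = 18
M→J: (0)(2) − (1)(6) = -6
Σ = 18
Area = |Σ|/2 = 9.
Net area = 1494.5 − 9 = 1485.5.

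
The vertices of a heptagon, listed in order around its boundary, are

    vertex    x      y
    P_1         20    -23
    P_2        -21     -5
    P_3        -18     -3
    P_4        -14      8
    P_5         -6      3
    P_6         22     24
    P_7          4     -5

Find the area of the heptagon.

599

Apply the surveyor's formula: 2A = Σ (x_i·y_{i+1} − x_{i+1}·y_i), indices taken mod 7.
P_1→P_2: (20)(-5) − (-21)(-23) = -583
P_2→P_3: (-21)(-3) − (-18)(-5) = -27
P_3→P_4: (-18)(8) − (-14)(-3) = -186
P_4→P_5: (-14)(3) − (-6)(8) = 6
P_5→P_6: (-6)(24) − (22)(3) = -210
P_6→P_7: (22)(-5) − (4)(24) = -206
P_7→P_1: (4)(-23) − (20)(-5) = 8
Σ = -1198
Area = |Σ|/2 = 599.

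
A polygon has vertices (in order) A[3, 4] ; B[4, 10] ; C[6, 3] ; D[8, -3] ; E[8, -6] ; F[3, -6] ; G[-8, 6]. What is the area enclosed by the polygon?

Apply Gauss's area formula: 2A = Σ (x_i·y_{i+1} − x_{i+1}·y_i), indices taken mod 7.
Cross-terms: 14, -48, -42, -24, -30, -30, -50  ⇒  Σ = -210
Area = |Σ|/2 = 105.

105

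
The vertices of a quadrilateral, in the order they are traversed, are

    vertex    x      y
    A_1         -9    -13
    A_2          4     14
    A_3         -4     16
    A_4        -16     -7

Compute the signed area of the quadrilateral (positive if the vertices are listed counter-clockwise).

Apply Gauss's area formula: 2A = Σ (x_i·y_{i+1} − x_{i+1}·y_i), indices taken mod 4.
Σ = (-74) + (120) + (284) + (145) = 475
Signed area = Σ/2 = 237.5 (positive ⇒ counter-clockwise traversal).

237.5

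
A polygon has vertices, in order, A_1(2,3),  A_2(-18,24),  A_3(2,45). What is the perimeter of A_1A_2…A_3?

100

|A_1A_2| = √((-20)² + (21)²) = √841 = 29
|A_2A_3| = √((20)² + (21)²) = √841 = 29
|A_3A_1| = √((0)² + (-42)²) = √1764 = 42
Perimeter = 29 + 29 + 42 = 100.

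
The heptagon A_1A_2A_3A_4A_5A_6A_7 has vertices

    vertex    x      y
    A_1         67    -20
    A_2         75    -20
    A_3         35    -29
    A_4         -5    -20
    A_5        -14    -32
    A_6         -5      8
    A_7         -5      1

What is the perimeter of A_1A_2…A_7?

228

|A_1A_2| = √((8)² + (0)²) = √64 = 8
|A_2A_3| = √((-40)² + (-9)²) = √1681 = 41
|A_3A_4| = √((-40)² + (9)²) = √1681 = 41
|A_4A_5| = √((-9)² + (-12)²) = √225 = 15
|A_5A_6| = √((9)² + (40)²) = √1681 = 41
|A_6A_7| = √((0)² + (-7)²) = √49 = 7
|A_7A_1| = √((72)² + (-21)²) = √5625 = 75
Perimeter = 8 + 41 + 41 + 15 + 41 + 7 + 75 = 228.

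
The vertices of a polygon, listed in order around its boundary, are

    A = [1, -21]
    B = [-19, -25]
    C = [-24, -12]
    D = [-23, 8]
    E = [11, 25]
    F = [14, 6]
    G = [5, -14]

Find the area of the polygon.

Apply the shoelace formula: 2A = Σ (x_i·y_{i+1} − x_{i+1}·y_i), indices taken mod 7.
Σ = (-424) + (-372) + (-468) + (-663) + (-284) + (-226) + (-91) = -2528
Area = |Σ|/2 = 1264.

1264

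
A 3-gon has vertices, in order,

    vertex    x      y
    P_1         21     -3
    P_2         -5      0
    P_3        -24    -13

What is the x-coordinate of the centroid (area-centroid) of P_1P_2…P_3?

Apply the surveyor's formula. First the cross-terms c_i = x_i·y_{i+1} − x_{i+1}·y_i:
  -15, 65, 345  ⇒  2A = 395, A = 197.5.
Then Σ (x_i + x_{i+1})·c_i = -3160, so x̄ = -3160 / (6·197.5) = -8/3.

-8/3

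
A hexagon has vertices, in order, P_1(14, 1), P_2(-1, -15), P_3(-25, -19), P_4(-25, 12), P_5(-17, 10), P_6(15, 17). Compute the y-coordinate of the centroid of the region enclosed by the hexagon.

Apply the surveyor's formula. First the cross-terms c_i = x_i·y_{i+1} − x_{i+1}·y_i:
  -209, -356, -775, -46, -439, -223  ⇒  2A = -2048, A = -1024.
Then Σ (y_i + y_{i+1})·c_i = 3576, so ȳ = 3576 / (6·(-1024)) = -0.58203125.

-0.58203125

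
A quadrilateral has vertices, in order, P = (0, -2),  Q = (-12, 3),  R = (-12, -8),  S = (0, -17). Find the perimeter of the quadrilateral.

54

|PQ| = √((-12)² + (5)²) = √169 = 13
|QR| = √((0)² + (-11)²) = √121 = 11
|RS| = √((12)² + (-9)²) = √225 = 15
|SP| = √((0)² + (15)²) = √225 = 15
Perimeter = 13 + 11 + 15 + 15 = 54.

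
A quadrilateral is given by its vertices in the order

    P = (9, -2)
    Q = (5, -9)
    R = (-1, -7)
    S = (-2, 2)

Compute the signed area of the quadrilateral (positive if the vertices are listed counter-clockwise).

-72.5

Apply the surveyor's formula: 2A = Σ (x_i·y_{i+1} − x_{i+1}·y_i), indices taken mod 4.
Σ = (-71) + (-44) + (-16) + (-14) = -145
Signed area = Σ/2 = -72.5 (negative ⇒ clockwise traversal).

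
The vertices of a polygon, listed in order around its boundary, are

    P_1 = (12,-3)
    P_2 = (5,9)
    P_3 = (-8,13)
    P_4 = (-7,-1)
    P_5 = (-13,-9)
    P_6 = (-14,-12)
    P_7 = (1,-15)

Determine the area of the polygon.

Apply the shoelace formula: 2A = Σ (x_i·y_{i+1} − x_{i+1}·y_i), indices taken mod 7.
Σ = (123) + (137) + (99) + (50) + (30) + (222) + (177) = 838
Area = |Σ|/2 = 419.

419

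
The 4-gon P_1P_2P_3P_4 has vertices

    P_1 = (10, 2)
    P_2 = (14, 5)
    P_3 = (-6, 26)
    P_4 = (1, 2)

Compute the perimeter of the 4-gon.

|P_1P_2| = √((4)² + (3)²) = √25 = 5
|P_2P_3| = √((-20)² + (21)²) = √841 = 29
|P_3P_4| = √((7)² + (-24)²) = √625 = 25
|P_4P_1| = √((9)² + (0)²) = √81 = 9
Perimeter = 5 + 29 + 25 + 9 = 68.

68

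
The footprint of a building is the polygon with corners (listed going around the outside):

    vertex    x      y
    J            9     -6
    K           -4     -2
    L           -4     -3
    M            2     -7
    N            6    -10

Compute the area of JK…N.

36

Σ = (-42) + (4) + (34) + (22) + (54) = 72
Area = |Σ|/2 = 36.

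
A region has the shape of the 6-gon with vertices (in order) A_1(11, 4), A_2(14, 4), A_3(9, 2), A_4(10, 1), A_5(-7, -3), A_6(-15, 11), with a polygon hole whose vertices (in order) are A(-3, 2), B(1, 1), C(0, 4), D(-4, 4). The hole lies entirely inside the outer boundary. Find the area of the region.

169

Outer boundary:
Apply the shoelace formula: 2A = Σ (x_i·y_{i+1} − x_{i+1}·y_i), indices taken mod 6.
A_1→A_2: (11)(4) − (14)(4) = -12
A_2→A_3: (14)(2) − (9)(4) = -8
A_3→A_4: (9)(1) − (10)(2) = -11
A_4→A_5: (10)(-3) − (-7)(1) = -23
A_5→A_6: (-7)(11) − (-15)(-3) = -122
A_6→A_1: (-15)(4) − (11)(11) = -181
Σ = -357
Area = |Σ|/2 = 178.5.
Hole:
Σ = (-5) + (4) + (16) + (4) = 19
Area = |Σ|/2 = 9.5.
Net area = 178.5 − 9.5 = 169.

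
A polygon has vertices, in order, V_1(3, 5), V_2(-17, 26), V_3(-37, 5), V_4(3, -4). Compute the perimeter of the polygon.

108

|V_1V_2| = √((-20)² + (21)²) = √841 = 29
|V_2V_3| = √((-20)² + (-21)²) = √841 = 29
|V_3V_4| = √((40)² + (-9)²) = √1681 = 41
|V_4V_1| = √((0)² + (9)²) = √81 = 9
Perimeter = 29 + 29 + 41 + 9 = 108.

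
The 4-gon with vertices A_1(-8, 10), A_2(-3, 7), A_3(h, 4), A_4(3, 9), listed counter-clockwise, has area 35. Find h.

Write out the shoelace sum; only the two edges meeting at A_3 involve h:
2·Area = [((-3)·4 − h·7) + (h·9 − 3·4)] + 76
       = 2·h + 52 = 70
⇒ h = 9.

9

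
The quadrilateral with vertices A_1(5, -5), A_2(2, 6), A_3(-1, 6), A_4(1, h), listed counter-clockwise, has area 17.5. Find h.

The doubled signed area Σ (x_i y_{i+1} − x_{i+1} y_i) is linear in h.
With h=0 it equals 47; the coefficient of h is -6 (from the two edges through A_4).
So -6·h + 47 = 2·17.5 = 35 ⇒ h = 2.

2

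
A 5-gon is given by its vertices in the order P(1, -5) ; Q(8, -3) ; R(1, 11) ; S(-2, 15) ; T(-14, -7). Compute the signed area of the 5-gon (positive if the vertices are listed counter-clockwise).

233

Σ = (37) + (91) + (37) + (224) + (77) = 466
Signed area = Σ/2 = 233 (positive ⇒ counter-clockwise traversal).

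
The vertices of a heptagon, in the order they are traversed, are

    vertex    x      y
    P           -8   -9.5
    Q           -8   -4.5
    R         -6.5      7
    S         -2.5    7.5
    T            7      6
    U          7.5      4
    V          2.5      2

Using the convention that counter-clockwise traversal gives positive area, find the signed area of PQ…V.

-121.875

Cross-terms: -40, -85.25, -31.25, -67.5, -17, 5, -7.75  ⇒  Σ = -243.75
Signed area = Σ/2 = -121.875 (negative ⇒ clockwise traversal).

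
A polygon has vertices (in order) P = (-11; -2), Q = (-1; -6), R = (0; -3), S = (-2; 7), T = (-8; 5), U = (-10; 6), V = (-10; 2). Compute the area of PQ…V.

95.5

Apply the shoelace (surveyor's) formula: 2A = Σ (x_i·y_{i+1} − x_{i+1}·y_i), indices taken mod 7.
Cross-terms: 64, 3, -6, 46, 2, 40, 42  ⇒  Σ = 191
Area = |Σ|/2 = 95.5.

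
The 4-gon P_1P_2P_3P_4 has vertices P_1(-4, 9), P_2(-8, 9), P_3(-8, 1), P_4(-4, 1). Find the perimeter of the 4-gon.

24

|P_1P_2| = √((-4)² + (0)²) = √16 = 4
|P_2P_3| = √((0)² + (-8)²) = √64 = 8
|P_3P_4| = √((4)² + (0)²) = √16 = 4
|P_4P_1| = √((0)² + (8)²) = √64 = 8
Perimeter = 4 + 8 + 4 + 8 = 24.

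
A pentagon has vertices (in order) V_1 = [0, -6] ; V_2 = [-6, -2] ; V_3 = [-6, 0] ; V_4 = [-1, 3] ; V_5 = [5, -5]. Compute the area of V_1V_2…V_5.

Apply the shoelace formula: 2A = Σ (x_i·y_{i+1} − x_{i+1}·y_i), indices taken mod 5.
Σ = (-36) + (-12) + (-18) + (-10) + (-30) = -106
Area = |Σ|/2 = 53.

53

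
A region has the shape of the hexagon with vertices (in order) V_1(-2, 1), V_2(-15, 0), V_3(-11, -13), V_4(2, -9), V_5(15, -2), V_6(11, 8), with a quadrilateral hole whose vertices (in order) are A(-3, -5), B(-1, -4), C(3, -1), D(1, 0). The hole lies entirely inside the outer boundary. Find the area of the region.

Outer boundary:
Σ = (15) + (195) + (125) + (131) + (142) + (27) = 635
Area = |Σ|/2 = 317.5.
Hole:
Cross-terms: 7, 13, 1, -5  ⇒  Σ = 16
Area = |Σ|/2 = 8.
Net area = 317.5 − 8 = 309.5.

309.5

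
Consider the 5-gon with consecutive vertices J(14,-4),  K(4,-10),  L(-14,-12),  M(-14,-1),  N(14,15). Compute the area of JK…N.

464

Apply the shoelace formula: 2A = Σ (x_i·y_{i+1} − x_{i+1}·y_i), indices taken mod 5.
J→K: (14)(-10) − (4)(-4) = -124
K→L: (4)(-12) − (-14)(-10) = -188
L→M: (-14)(-1) − (-14)(-12) = -154
M→N: (-14)(15) − (14)(-1) = -196
N→J: (14)(-4) − (14)(15) = -266
Σ = -928
Area = |Σ|/2 = 464.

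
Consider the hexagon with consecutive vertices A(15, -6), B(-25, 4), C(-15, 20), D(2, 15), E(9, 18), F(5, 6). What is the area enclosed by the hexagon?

A→B: (15)(4) − (-25)(-6) = -90
B→C: (-25)(20) − (-15)(4) = -440
C→D: (-15)(15) − (2)(20) = -265
D→E: (2)(18) − (9)(15) = -99
E→F: (9)(6) − (5)(18) = -36
F→A: (5)(-6) − (15)(6) = -120
Σ = -1050
Area = |Σ|/2 = 525.

525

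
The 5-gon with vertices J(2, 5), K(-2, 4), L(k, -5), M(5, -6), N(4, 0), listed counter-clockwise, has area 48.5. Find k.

0

Write out the shoelace sum; only the two edges meeting at L involve k:
2·Area = [((-2)·(-5) − k·4) + (k·(-6) − 5·(-5))] + 62
       = -10·k + 97 = 97
⇒ k = 0.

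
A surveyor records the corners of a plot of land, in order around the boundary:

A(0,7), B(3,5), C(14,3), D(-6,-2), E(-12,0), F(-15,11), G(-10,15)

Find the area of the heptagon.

216.5

Apply the shoelace (surveyor's) formula: 2A = Σ (x_i·y_{i+1} − x_{i+1}·y_i), indices taken mod 7.
Σ = (-21) + (-61) + (-10) + (-24) + (-132) + (-115) + (-70) = -433
Area = |Σ|/2 = 216.5.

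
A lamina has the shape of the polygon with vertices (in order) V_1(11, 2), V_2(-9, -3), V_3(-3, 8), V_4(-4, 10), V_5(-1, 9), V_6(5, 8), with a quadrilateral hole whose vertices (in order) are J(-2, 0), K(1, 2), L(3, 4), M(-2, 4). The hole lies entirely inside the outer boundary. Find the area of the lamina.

114.5

Outer boundary:
Apply the surveyor's formula: 2A = Σ (x_i·y_{i+1} − x_{i+1}·y_i), indices taken mod 6.
Cross-terms: -15, -81, 2, -26, -53, -78  ⇒  Σ = -251
Area = |Σ|/2 = 125.5.
Hole:
Apply the surveyor's formula: 2A = Σ (x_i·y_{i+1} − x_{i+1}·y_i), indices taken mod 4.
Σ = (-4) + (-2) + (20) + (8) = 22
Area = |Σ|/2 = 11.
Net area = 125.5 − 11 = 114.5.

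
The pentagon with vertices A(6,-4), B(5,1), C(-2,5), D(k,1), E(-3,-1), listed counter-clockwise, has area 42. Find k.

The doubled signed area Σ (x_i y_{i+1} − x_{i+1} y_i) is linear in k.
With k=0 it equals 72; the coefficient of k is -6 (from the two edges through D).
So -6·k + 72 = 2·42 = 84 ⇒ k = -2.

-2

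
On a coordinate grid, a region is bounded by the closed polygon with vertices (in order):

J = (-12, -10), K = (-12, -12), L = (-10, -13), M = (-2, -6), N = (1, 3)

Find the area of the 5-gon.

60

J→K: (-12)(-12) − (-12)(-10) = 24
K→L: (-12)(-13) − (-10)(-12) = 36
L→M: (-10)(-6) − (-2)(-13) = 34
M→N: (-2)(3) − (1)(-6) = 0
N→J: (1)(-10) − (-12)(3) = 26
Σ = 120
Area = |Σ|/2 = 60.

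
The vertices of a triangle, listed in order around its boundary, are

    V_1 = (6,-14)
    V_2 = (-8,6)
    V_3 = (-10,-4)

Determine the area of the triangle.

90

Apply the shoelace (surveyor's) formula: 2A = Σ (x_i·y_{i+1} − x_{i+1}·y_i), indices taken mod 3.
Cross-terms: -76, 92, 164  ⇒  Σ = 180
Area = |Σ|/2 = 90.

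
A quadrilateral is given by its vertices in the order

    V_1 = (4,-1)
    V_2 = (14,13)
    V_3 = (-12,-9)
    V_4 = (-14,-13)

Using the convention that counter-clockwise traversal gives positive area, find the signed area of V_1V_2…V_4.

96

Apply Gauss's area formula: 2A = Σ (x_i·y_{i+1} − x_{i+1}·y_i), indices taken mod 4.
Σ = (66) + (30) + (30) + (66) = 192
Signed area = Σ/2 = 96 (positive ⇒ counter-clockwise traversal).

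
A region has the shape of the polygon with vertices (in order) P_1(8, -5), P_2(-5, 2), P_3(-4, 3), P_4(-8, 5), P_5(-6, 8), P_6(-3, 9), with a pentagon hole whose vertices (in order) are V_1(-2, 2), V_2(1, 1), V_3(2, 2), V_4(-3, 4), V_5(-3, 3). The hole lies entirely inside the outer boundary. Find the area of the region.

60

Outer boundary:
Cross-terms: -9, -7, 4, -34, -30, -57  ⇒  Σ = -133
Area = |Σ|/2 = 66.5.
Hole:
Apply the shoelace (surveyor's) formula: 2A = Σ (x_i·y_{i+1} − x_{i+1}·y_i), indices taken mod 5.
V_1→V_2: (-2)(1) − (1)(2) = -4
V_2→V_3: (1)(2) − (2)(1) = 0
V_3→V_4: (2)(4) − (-3)(2) = 14
V_4→V_5: (-3)(3) − (-3)(4) = 3
V_5→V_1: (-3)(2) − (-2)(3) = 0
Σ = 13
Area = |Σ|/2 = 6.5.
Net area = 66.5 − 6.5 = 60.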